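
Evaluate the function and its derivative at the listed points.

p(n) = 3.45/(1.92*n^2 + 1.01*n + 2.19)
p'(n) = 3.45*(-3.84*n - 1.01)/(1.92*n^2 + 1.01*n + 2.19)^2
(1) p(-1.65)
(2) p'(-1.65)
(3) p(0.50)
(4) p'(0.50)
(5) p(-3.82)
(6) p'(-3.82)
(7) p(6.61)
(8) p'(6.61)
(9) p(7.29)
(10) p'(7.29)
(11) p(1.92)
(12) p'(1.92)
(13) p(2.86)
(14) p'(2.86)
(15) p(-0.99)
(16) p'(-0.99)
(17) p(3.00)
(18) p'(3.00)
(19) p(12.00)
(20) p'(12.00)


(1) = 0.60
(2) = 0.56
(3) = 1.09
(4) = -1.00
(5) = 0.13
(6) = 0.07
(7) = 0.04
(8) = -0.01
(9) = 0.03
(10) = -0.01
(11) = 0.31
(12) = -0.23
(13) = 0.17
(14) = -0.10
(15) = 1.12
(16) = 1.02
(17) = 0.15
(18) = -0.09
(19) = 0.01
(20) = -0.00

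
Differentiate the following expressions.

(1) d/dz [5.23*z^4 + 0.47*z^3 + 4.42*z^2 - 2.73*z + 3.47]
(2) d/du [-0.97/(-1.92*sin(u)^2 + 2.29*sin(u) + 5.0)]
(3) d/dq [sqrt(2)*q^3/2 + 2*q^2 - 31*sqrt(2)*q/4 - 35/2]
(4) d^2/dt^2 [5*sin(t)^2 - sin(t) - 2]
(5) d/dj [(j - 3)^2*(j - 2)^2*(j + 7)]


(1) = 20.92*z^3 + 1.41*z^2 + 8.84*z - 2.73
(2) = (2.2213 - 3.7248*sin(u))*cos(u)/(-1.92*sin(u)^2 + 2.29*sin(u) + 5.0)^2
(3) = 3*sqrt(2)*q^2/2 + 4*q - 31*sqrt(2)/4
(4) = sin(t) + 10*cos(2*t)
(5) = 5*j^4 - 12*j^3 - 99*j^2 + 398*j - 384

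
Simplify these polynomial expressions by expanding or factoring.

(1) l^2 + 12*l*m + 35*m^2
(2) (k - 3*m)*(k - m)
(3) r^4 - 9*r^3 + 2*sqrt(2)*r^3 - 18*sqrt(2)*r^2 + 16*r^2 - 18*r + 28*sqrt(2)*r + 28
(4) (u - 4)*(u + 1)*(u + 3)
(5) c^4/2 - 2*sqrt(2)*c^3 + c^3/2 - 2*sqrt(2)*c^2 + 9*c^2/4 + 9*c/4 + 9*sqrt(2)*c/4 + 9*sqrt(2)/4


(1) = (l + 5*m)*(l + 7*m)
(2) = k^2 - 4*k*m + 3*m^2
(3) = (r - 7)*(r - 2)*(r + sqrt(2))^2
(4) = u^3 - 13*u - 12
(5) = (c/2 + 1/2)*(c - 3*sqrt(2))*(c - 3*sqrt(2)/2)*(c + sqrt(2)/2)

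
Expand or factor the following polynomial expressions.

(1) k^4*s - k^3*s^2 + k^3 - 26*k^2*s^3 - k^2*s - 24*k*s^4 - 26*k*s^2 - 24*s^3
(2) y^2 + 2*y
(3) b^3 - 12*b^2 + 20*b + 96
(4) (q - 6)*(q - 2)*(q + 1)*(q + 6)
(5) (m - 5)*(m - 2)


(1) = (k - 6*s)*(k + s)*(k + 4*s)*(k*s + 1)
(2) = y*(y + 2)
(3) = (b - 8)*(b - 6)*(b + 2)
(4) = q^4 - q^3 - 38*q^2 + 36*q + 72
(5) = m^2 - 7*m + 10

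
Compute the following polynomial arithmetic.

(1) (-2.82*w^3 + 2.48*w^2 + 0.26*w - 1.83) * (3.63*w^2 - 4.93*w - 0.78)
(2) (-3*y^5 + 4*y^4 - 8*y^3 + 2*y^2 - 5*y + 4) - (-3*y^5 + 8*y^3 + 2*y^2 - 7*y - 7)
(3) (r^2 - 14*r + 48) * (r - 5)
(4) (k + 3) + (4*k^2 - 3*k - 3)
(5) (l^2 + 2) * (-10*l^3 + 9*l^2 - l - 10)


(1) = -10.2366*w^5 + 22.905*w^4 - 9.083*w^3 - 9.8591*w^2 + 8.8191*w + 1.4274
(2) = 4*y^4 - 16*y^3 + 2*y + 11
(3) = r^3 - 19*r^2 + 118*r - 240
(4) = 4*k^2 - 2*k
(5) = -10*l^5 + 9*l^4 - 21*l^3 + 8*l^2 - 2*l - 20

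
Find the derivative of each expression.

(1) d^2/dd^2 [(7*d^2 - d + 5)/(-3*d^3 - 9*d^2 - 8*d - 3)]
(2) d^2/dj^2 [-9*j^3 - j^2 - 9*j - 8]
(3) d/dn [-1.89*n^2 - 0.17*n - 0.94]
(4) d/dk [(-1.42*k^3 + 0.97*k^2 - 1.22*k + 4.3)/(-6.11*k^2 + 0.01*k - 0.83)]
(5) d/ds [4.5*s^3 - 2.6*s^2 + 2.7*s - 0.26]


(1) = 2*(-63*d^6 + 27*d^5 + 315*d^4 - 78*d^3 - 1062*d^2 - 1026*d - 272)/(27*d^9 + 243*d^8 + 945*d^7 + 2106*d^6 + 3006*d^5 + 2889*d^4 + 1889*d^3 + 819*d^2 + 216*d + 27)
(2) = -54*j - 2
(3) = -3.78*n - 0.17
(4) = (8.6762*k^4 - 0.0284*k^3 - 3.9087*k^2 + 50.9358*k + 0.9696)/(37.3321*k^4 - 0.1222*k^3 + 10.1427*k^2 - 0.0166*k + 0.6889)
(5) = 13.5*s^2 - 5.2*s + 2.7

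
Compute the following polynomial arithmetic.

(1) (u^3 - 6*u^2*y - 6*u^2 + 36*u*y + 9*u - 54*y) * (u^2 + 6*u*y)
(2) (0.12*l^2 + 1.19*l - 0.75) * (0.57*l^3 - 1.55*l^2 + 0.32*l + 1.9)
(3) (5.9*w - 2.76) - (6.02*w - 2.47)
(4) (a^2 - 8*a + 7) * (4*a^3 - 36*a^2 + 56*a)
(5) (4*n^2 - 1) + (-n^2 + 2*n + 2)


(1) = u^5 - 6*u^4 - 36*u^3*y^2 + 9*u^3 + 216*u^2*y^2 - 324*u*y^2
(2) = 0.0684*l^5 + 0.4923*l^4 - 2.2336*l^3 + 1.7713*l^2 + 2.021*l - 1.425
(3) = -0.12*w - 0.29
(4) = 4*a^5 - 68*a^4 + 372*a^3 - 700*a^2 + 392*a
(5) = 3*n^2 + 2*n + 1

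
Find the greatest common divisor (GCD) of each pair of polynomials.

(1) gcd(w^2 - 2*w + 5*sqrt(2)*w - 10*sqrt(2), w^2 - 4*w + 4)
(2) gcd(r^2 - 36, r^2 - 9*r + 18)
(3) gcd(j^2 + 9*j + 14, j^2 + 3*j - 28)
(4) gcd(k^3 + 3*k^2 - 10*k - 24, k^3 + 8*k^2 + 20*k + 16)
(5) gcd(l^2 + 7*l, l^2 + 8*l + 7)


(1) = gcd((w - 2)*(w + 5*sqrt(2)), (w - 2)^2) = w - 2
(2) = gcd((r - 6)*(r + 6), (r - 6)*(r - 3)) = r - 6
(3) = gcd((j + 2)*(j + 7), (j - 4)*(j + 7)) = j + 7
(4) = k^2 + 6*k + 8
(5) = l + 7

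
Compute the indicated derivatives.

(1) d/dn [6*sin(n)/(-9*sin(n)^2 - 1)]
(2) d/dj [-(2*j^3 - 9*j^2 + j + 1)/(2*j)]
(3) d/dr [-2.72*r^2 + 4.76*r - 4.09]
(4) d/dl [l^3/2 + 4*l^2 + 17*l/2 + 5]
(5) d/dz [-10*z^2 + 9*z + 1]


(1) = 6*(9*sin(n)^2 - 1)*cos(n)/(9*sin(n)^2 + 1)^2
(2) = -2*j + 9/2 + 1/(2*j^2)
(3) = 4.76 - 5.44*r
(4) = 3*l^2/2 + 8*l + 17/2
(5) = 9 - 20*z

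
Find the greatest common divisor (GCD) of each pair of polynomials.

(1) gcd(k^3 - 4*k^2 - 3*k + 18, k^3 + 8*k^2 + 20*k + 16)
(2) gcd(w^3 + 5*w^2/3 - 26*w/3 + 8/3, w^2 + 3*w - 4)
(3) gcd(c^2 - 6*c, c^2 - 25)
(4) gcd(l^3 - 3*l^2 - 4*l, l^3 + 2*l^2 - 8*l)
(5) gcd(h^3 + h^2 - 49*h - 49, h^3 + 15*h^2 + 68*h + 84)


(1) = gcd((k - 3)^2*(k + 2), (k + 2)^2*(k + 4)) = k + 2
(2) = w + 4
(3) = 1
(4) = l
(5) = h + 7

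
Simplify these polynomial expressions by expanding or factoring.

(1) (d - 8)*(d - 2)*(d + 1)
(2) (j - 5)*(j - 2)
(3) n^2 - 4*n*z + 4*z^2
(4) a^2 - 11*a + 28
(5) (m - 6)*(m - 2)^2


(1) = d^3 - 9*d^2 + 6*d + 16
(2) = j^2 - 7*j + 10
(3) = (n - 2*z)^2
(4) = (a - 7)*(a - 4)
(5) = m^3 - 10*m^2 + 28*m - 24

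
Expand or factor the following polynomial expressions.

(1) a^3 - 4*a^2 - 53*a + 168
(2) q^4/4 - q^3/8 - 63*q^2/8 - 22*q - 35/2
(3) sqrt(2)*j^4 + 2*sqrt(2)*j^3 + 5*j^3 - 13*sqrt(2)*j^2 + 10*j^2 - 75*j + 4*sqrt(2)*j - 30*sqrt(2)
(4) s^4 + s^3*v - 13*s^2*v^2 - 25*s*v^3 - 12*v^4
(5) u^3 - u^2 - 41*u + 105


(1) = (a - 8)*(a - 3)*(a + 7)
(2) = (q/2 + 1)^2*(q - 7)*(q + 5/2)
(3) = (j - 3)*(j + 5)*(j + 2*sqrt(2))*(sqrt(2)*j + 1)
(4) = (s - 4*v)*(s + v)^2*(s + 3*v)
(5) = (u - 5)*(u - 3)*(u + 7)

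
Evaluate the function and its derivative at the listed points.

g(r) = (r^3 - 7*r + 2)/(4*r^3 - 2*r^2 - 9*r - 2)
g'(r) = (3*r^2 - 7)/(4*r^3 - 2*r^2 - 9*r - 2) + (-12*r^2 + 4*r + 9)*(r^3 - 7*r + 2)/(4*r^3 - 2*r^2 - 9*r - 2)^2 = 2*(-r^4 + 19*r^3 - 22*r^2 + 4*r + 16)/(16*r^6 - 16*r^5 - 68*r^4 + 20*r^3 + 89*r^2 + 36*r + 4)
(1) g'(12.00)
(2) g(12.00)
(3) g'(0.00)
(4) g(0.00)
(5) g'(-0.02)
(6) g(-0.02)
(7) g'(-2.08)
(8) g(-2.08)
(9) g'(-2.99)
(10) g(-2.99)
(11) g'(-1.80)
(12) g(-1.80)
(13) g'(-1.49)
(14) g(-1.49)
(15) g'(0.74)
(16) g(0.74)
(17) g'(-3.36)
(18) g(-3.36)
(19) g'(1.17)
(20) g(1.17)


(1) = 0.00
(2) = 0.25
(3) = 8.00
(4) = -1.00
(5) = 9.60
(6) = -1.18
(7) = -0.71
(8) = -0.27
(9) = -0.16
(10) = 0.04
(11) = -1.51
(12) = -0.56
(13) = -5.44
(14) = -1.46
(15) = 0.43
(16) = 0.34
(17) = -0.10
(18) = 0.08
(19) = 0.49
(20) = 0.52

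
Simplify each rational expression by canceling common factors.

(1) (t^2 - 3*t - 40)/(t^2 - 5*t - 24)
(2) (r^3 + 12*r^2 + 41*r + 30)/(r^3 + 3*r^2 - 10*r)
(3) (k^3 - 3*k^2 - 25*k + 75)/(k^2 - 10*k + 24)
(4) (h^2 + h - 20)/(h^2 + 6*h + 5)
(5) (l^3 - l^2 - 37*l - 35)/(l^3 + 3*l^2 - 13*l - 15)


(1) = (t + 5)/(t + 3)
(2) = (r^2 + 7*r + 6)/(r^2 - 2*r)
(3) = (k^3 - 3*k^2 - 25*k + 75)/(k^2 - 10*k + 24)
(4) = (h - 4)/(h + 1)
(5) = (l - 7)/(l - 3)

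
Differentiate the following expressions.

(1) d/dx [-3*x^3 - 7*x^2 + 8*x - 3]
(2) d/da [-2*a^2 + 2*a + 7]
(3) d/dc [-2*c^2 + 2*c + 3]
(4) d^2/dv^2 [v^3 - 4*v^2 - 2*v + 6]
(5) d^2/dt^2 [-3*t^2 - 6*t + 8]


(1) = -9*x^2 - 14*x + 8
(2) = 2 - 4*a
(3) = 2 - 4*c
(4) = 6*v - 8
(5) = -6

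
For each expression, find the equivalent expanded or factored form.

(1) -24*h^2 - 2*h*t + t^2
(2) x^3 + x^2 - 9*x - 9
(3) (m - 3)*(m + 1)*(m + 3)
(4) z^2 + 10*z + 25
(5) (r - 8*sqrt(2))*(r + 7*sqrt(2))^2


(1) = (-6*h + t)*(4*h + t)
(2) = (x - 3)*(x + 1)*(x + 3)
(3) = m^3 + m^2 - 9*m - 9
(4) = (z + 5)^2
(5) = r^3 + 6*sqrt(2)*r^2 - 126*r - 784*sqrt(2)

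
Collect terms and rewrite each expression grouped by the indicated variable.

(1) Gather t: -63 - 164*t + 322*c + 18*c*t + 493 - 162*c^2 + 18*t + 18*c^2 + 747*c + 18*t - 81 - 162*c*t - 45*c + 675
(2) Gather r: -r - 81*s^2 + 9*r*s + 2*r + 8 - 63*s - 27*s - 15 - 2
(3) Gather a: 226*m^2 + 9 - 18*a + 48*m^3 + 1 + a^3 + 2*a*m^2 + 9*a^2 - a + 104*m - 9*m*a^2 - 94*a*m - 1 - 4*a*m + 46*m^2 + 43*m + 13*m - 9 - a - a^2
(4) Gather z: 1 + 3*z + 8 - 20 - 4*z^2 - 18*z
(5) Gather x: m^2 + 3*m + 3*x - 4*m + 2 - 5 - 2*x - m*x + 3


(1) = -144*c^2 + 1024*c + t*(-144*c - 128) + 1024
(2) = r*(9*s + 1) - 81*s^2 - 90*s - 9
(3) = a^3 + a^2*(8 - 9*m) + a*(2*m^2 - 98*m - 20) + 48*m^3 + 272*m^2 + 160*m
(4) = -4*z^2 - 15*z - 11
(5) = m^2 - m + x*(1 - m)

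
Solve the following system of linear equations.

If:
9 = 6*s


Then:
s = 3/2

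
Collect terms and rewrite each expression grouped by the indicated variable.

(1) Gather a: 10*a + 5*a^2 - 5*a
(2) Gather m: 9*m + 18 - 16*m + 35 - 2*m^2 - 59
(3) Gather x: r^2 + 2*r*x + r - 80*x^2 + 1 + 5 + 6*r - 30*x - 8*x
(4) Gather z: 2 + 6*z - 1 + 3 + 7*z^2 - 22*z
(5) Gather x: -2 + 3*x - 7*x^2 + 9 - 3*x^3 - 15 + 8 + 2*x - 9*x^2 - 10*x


(1) = 5*a^2 + 5*a
(2) = -2*m^2 - 7*m - 6
(3) = r^2 + 7*r - 80*x^2 + x*(2*r - 38) + 6
(4) = 7*z^2 - 16*z + 4
(5) = -3*x^3 - 16*x^2 - 5*x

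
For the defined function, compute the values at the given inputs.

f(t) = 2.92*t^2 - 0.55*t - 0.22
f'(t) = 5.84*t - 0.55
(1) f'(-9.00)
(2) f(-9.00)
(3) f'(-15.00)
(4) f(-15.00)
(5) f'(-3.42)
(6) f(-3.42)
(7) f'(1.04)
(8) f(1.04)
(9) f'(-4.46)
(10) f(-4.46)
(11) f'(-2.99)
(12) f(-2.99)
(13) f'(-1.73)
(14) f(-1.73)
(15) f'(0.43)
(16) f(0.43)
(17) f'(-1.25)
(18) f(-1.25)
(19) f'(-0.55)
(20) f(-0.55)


(1) = -53.11
(2) = 241.25
(3) = -88.15
(4) = 665.03
(5) = -20.52
(6) = 35.81
(7) = 5.52
(8) = 2.37
(9) = -26.60
(10) = 60.32
(11) = -18.01
(12) = 27.53
(13) = -10.65
(14) = 9.47
(15) = 1.96
(16) = 0.08
(17) = -7.85
(18) = 5.03
(19) = -3.76
(20) = 0.97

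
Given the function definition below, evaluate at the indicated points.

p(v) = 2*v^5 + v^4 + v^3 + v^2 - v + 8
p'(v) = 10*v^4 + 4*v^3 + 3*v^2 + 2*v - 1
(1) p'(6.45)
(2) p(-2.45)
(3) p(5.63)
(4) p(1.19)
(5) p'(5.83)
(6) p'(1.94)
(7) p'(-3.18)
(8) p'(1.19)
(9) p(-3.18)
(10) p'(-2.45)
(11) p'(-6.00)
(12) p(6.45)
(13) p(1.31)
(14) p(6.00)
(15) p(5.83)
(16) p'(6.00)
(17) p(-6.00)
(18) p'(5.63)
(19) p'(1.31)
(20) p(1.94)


(1) = 18517.73
(2) = -138.77
(3) = 12530.06
(4) = 16.69
(5) = 12457.70
(6) = 185.02
(7) = 916.95
(8) = 32.42
(9) = -558.98
(10) = 313.58
(11) = 12191.00
(12) = 24369.16
(13) = 21.32
(14) = 17102.00
(15) = 14859.72
(16) = 13943.00
(17) = -14422.00
(18) = 10866.10
(19) = 45.21
(20) = 86.25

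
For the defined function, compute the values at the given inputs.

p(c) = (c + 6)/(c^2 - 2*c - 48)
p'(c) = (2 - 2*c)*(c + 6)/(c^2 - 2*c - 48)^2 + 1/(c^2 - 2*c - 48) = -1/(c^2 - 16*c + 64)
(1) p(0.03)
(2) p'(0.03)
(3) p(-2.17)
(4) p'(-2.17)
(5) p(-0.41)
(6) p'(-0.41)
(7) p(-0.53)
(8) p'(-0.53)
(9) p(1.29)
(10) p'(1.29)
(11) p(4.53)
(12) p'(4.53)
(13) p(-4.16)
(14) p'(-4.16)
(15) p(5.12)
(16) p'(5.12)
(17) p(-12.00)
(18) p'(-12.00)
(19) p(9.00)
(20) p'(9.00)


(1) = -0.13
(2) = -0.02
(3) = -0.10
(4) = -0.01
(5) = -0.12
(6) = -0.01
(7) = -0.12
(8) = -0.01
(9) = -0.15
(10) = -0.02
(11) = -0.29
(12) = -0.08
(13) = -0.08
(14) = -0.01
(15) = -0.35
(16) = -0.12
(17) = -0.05
(18) = -0.00
(19) = 1.00
(20) = -1.00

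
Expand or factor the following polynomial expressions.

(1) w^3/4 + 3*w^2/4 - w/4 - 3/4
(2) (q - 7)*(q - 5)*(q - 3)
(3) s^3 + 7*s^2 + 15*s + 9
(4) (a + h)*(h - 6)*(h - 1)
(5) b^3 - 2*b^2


(1) = (w/4 + 1/4)*(w - 1)*(w + 3)
(2) = q^3 - 15*q^2 + 71*q - 105
(3) = (s + 1)*(s + 3)^2
(4) = a*h^2 - 7*a*h + 6*a + h^3 - 7*h^2 + 6*h
(5) = b^2*(b - 2)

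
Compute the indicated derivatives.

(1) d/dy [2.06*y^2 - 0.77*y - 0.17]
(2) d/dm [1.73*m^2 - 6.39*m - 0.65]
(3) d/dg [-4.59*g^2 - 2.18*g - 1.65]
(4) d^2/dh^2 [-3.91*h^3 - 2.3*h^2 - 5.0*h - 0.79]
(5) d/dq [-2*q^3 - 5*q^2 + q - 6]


(1) = 4.12*y - 0.77
(2) = 3.46*m - 6.39
(3) = -9.18*g - 2.18
(4) = -23.46*h - 4.6
(5) = -6*q^2 - 10*q + 1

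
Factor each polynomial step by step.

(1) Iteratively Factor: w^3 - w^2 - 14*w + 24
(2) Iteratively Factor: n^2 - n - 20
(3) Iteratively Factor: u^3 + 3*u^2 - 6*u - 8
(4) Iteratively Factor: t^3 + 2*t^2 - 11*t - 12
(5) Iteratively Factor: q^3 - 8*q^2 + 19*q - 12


(1) = (w + 4)*(w^2 - 5*w + 6) = (w - 3)*(w + 4)*(w - 2)
(2) = (n + 4)*(n - 5)
(3) = (u - 2)*(u^2 + 5*u + 4) = (u - 2)*(u + 1)*(u + 4)
(4) = (t - 3)*(t^2 + 5*t + 4) = (t - 3)*(t + 4)*(t + 1)
(5) = (q - 4)*(q^2 - 4*q + 3) = (q - 4)*(q - 1)*(q - 3)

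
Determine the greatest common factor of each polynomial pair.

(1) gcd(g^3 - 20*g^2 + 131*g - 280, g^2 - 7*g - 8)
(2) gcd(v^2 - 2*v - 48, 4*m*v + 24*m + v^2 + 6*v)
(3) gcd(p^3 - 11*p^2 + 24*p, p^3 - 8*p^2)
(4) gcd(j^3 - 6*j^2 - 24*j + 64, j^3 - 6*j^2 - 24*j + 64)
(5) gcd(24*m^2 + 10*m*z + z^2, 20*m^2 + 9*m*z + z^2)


(1) = g - 8
(2) = v + 6
(3) = gcd(p*(p - 8)*(p - 3), p^2*(p - 8)) = p^2 - 8*p
(4) = j^3 - 6*j^2 - 24*j + 64
(5) = gcd((4*m + z)*(6*m + z), (4*m + z)*(5*m + z)) = 4*m + z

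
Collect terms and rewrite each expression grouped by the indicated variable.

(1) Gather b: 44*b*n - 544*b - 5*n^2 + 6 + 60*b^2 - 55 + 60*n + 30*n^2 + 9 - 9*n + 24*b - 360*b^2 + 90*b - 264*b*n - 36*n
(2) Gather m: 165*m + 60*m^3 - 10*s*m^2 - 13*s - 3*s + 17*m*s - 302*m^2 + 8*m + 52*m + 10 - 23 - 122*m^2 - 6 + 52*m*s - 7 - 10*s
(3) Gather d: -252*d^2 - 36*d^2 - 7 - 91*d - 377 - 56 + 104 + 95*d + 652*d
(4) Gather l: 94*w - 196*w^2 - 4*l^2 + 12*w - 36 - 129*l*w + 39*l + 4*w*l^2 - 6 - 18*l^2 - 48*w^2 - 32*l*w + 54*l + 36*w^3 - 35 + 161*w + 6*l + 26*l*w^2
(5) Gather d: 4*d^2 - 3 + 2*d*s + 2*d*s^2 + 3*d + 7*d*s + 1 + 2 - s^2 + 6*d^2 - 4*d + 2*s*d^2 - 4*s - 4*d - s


(1) = -300*b^2 + b*(-220*n - 430) + 25*n^2 + 15*n - 40
(2) = 60*m^3 + m^2*(-10*s - 424) + m*(69*s + 225) - 26*s - 26
(3) = -288*d^2 + 656*d - 336
(4) = l^2*(4*w - 22) + l*(26*w^2 - 161*w + 99) + 36*w^3 - 244*w^2 + 267*w - 77
(5) = d^2*(2*s + 10) + d*(2*s^2 + 9*s - 5) - s^2 - 5*s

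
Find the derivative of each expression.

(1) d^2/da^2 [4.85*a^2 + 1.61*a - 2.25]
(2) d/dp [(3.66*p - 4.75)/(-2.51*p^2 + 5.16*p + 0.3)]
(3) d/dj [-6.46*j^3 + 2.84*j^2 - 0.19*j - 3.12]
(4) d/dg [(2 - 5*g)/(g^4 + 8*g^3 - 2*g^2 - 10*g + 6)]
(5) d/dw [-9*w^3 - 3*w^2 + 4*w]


(1) = 9.70000000000000
(2) = (9.1866*p^2 - 23.845*p + 25.608)/(6.3001*p^4 - 25.9032*p^3 + 25.1196*p^2 + 3.096*p + 0.09)
(3) = -19.38*j^2 + 5.68*j - 0.19
(4) = (15*g^4 + 72*g^3 - 58*g^2 + 8*g - 10)/(g^8 + 16*g^7 + 60*g^6 - 52*g^5 - 144*g^4 + 136*g^3 + 76*g^2 - 120*g + 36)
(5) = -27*w^2 - 6*w + 4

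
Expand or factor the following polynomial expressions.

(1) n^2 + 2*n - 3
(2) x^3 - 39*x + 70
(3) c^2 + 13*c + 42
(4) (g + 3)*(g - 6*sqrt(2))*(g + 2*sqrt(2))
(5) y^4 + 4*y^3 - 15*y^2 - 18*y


(1) = (n - 1)*(n + 3)
(2) = (x - 5)*(x - 2)*(x + 7)
(3) = (c + 6)*(c + 7)
(4) = g^3 - 4*sqrt(2)*g^2 + 3*g^2 - 24*g - 12*sqrt(2)*g - 72
(5) = y*(y - 3)*(y + 1)*(y + 6)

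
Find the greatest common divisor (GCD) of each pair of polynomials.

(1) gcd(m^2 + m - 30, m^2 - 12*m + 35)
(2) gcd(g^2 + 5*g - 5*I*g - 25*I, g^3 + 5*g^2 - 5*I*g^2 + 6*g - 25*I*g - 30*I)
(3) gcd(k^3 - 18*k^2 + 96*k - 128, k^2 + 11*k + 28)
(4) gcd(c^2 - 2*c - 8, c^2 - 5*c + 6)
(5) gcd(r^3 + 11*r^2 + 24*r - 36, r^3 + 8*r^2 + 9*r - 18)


(1) = gcd((m - 5)*(m + 6), (m - 7)*(m - 5)) = m - 5
(2) = g - 5*I
(3) = 1
(4) = 1
(5) = r^2 + 5*r - 6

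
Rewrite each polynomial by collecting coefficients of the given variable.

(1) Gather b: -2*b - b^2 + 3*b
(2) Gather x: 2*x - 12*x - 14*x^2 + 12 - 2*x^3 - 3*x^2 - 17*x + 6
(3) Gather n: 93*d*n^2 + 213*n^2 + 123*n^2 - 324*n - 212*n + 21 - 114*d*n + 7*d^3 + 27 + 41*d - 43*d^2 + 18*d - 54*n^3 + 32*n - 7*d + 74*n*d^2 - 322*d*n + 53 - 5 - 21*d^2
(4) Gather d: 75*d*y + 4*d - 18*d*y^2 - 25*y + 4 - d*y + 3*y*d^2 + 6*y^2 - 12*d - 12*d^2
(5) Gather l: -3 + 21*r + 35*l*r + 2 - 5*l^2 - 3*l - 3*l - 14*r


(1) = -b^2 + b
(2) = -2*x^3 - 17*x^2 - 27*x + 18
(3) = 7*d^3 - 64*d^2 + 52*d - 54*n^3 + n^2*(93*d + 336) + n*(74*d^2 - 436*d - 504) + 96
(4) = d^2*(3*y - 12) + d*(-18*y^2 + 74*y - 8) + 6*y^2 - 25*y + 4
(5) = -5*l^2 + l*(35*r - 6) + 7*r - 1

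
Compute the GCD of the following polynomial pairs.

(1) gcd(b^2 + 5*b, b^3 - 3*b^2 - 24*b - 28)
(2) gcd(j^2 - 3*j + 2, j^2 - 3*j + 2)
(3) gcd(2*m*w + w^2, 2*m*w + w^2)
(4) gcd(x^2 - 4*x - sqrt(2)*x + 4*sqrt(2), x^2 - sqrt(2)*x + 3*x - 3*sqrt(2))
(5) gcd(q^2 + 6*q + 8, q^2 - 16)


(1) = gcd(b*(b + 5), (b - 7)*(b + 2)^2) = 1
(2) = gcd((j - 2)*(j - 1), (j - 2)*(j - 1)) = j^2 - 3*j + 2
(3) = 2*m*w + w^2
(4) = x - sqrt(2)
(5) = q + 4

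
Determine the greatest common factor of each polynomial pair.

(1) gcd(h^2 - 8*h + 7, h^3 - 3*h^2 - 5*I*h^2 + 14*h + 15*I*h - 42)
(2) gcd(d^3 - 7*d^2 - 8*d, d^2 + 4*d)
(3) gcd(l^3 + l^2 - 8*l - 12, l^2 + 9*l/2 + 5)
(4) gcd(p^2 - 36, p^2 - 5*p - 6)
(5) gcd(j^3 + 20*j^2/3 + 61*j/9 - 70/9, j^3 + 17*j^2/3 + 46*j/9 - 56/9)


(1) = gcd((h - 7)*(h - 1), (h - 3)*(h - 7*I)*(h + 2*I)) = 1
(2) = gcd(d*(d - 8)*(d + 1), d*(d + 4)) = d
(3) = l + 2
(4) = p - 6
(5) = gcd((j - 2/3)*(j + 7/3)*(j + 5), (j - 2/3)*(j + 7/3)*(j + 4)) = j^2 + 5*j/3 - 14/9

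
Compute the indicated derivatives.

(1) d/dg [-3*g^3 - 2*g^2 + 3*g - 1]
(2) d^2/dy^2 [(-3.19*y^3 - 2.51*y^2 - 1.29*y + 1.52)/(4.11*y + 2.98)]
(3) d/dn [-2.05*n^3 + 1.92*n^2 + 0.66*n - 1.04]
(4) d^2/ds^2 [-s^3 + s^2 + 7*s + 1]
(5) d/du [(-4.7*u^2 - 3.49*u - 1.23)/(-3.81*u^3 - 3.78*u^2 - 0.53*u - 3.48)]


(1) = -9*g^2 - 4*g + 3
(2) = (-107.771598*y^3 - 234.422892*y^2 - 169.970856*y + 38.3717)/(69.426531*y^3 + 151.015374*y^2 + 109.495332*y + 26.463592)
(3) = -6.15*n^2 + 3.84*n + 0.66
(4) = 2 - 6*s
(5) = (-17.907*u^4 - 26.5938*u^3 - 24.7601*u^2 + 23.4132*u + 11.4933)/(14.5161*u^6 + 28.8036*u^5 + 18.327*u^4 + 30.5244*u^3 + 26.5897*u^2 + 3.6888*u + 12.1104)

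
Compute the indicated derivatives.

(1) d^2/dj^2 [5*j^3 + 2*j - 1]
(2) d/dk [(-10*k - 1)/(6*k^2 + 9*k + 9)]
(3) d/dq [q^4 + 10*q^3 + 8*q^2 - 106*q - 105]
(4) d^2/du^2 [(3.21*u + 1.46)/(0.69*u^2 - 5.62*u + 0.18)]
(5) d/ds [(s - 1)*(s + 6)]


(1) = 30*j
(2) = (20*k^2 + 4*k - 27)/(3*(4*k^4 + 12*k^3 + 21*k^2 + 18*k + 9))
(3) = 4*q^3 + 30*q^2 + 16*q - 106
(4) = ((34.0656 - 13.2894*u)*(0.69*u^2 - 5.62*u + 0.18) + (1.38*u - 5.62)*(2.76*u - 11.24)*(3.21*u + 1.46))/(0.69*u^2 - 5.62*u + 0.18)^3
(5) = 2*s + 5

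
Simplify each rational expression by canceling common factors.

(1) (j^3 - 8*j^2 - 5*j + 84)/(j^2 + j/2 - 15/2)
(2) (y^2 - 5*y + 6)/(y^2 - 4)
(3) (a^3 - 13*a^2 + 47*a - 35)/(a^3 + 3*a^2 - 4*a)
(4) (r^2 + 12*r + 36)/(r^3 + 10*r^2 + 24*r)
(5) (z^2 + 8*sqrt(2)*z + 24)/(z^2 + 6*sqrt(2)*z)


(1) = (2*j^2 - 22*j + 56)/(2*j - 5)
(2) = (y - 3)/(y + 2)
(3) = (a^2 - 12*a + 35)/(a^2 + 4*a)
(4) = (r + 6)/(r^2 + 4*r)
(5) = (z + 2*sqrt(2))/z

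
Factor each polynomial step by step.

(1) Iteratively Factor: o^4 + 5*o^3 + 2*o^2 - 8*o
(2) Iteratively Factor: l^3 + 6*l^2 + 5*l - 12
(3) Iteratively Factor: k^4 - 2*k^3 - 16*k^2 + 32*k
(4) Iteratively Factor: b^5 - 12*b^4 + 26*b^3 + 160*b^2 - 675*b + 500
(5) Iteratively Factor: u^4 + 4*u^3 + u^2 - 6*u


(1) = (o + 4)*(o^3 + o^2 - 2*o) = o*(o + 4)*(o^2 + o - 2) = o*(o - 1)*(o + 4)*(o + 2)
(2) = (l + 3)*(l^2 + 3*l - 4) = (l + 3)*(l + 4)*(l - 1)
(3) = (k + 4)*(k^3 - 6*k^2 + 8*k) = k*(k + 4)*(k^2 - 6*k + 8) = k*(k - 2)*(k + 4)*(k - 4)
(4) = (b - 1)*(b^4 - 11*b^3 + 15*b^2 + 175*b - 500) = (b - 5)*(b - 1)*(b^3 - 6*b^2 - 15*b + 100) = (b - 5)*(b - 1)*(b + 4)*(b^2 - 10*b + 25) = (b - 5)^2*(b - 1)*(b + 4)*(b - 5)
(5) = (u)*(u^3 + 4*u^2 + u - 6) = u*(u + 3)*(u^2 + u - 2) = u*(u + 2)*(u + 3)*(u - 1)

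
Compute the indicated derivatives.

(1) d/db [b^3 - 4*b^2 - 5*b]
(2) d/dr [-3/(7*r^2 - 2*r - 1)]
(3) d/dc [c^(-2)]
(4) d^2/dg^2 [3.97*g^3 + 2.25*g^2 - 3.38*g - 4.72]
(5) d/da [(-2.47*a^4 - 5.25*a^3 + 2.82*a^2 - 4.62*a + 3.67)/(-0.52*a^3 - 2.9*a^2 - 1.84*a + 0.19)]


(1) = 3*b^2 - 8*b - 5
(2) = 6*(7*r - 1)/(-7*r^2 + 2*r + 1)^2
(3) = -2/c^3
(4) = 23.82*g + 4.5
(5) = (1.2844*a^6 + 14.326*a^5 + 30.3258*a^4 + 12.638*a^3 - 15.8541*a^2 + 22.3576*a + 5.875)/(0.2704*a^6 + 3.016*a^5 + 10.3236*a^4 + 10.4744*a^3 + 2.2836*a^2 - 0.6992*a + 0.0361)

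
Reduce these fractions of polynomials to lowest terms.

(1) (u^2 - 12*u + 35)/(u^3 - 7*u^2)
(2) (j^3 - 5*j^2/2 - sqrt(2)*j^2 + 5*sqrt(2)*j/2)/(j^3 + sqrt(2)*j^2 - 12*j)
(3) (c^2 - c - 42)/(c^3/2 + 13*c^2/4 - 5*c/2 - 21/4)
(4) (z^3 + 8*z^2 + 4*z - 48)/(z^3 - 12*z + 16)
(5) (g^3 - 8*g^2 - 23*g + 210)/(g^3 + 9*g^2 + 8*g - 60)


(1) = (u - 5)/u^2
(2) = (2*j^2 + j*(-5 - 2*sqrt(2)) + 5*sqrt(2))/(2*j^2 + 2*sqrt(2)*j - 24)
(3) = (4*c^2 - 4*c - 168)/(2*c^3 + 13*c^2 - 10*c - 21)
(4) = (z + 6)/(z - 2)
(5) = (g^2 - 13*g + 42)/(g^2 + 4*g - 12)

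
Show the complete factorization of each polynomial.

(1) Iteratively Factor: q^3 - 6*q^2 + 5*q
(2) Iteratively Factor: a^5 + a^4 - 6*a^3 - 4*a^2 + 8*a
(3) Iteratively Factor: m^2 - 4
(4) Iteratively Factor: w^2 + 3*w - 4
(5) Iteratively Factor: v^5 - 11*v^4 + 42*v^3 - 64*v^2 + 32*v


(1) = (q)*(q^2 - 6*q + 5) = q*(q - 1)*(q - 5)
(2) = (a + 2)*(a^4 - a^3 - 4*a^2 + 4*a) = (a - 2)*(a + 2)*(a^3 + a^2 - 2*a) = (a - 2)*(a - 1)*(a + 2)*(a^2 + 2*a) = (a - 2)*(a - 1)*(a + 2)^2*(a)
(3) = (m + 2)*(m - 2)
(4) = (w - 1)*(w + 4)
(5) = (v - 4)*(v^4 - 7*v^3 + 14*v^2 - 8*v) = v*(v - 4)*(v^3 - 7*v^2 + 14*v - 8) = v*(v - 4)*(v - 2)*(v^2 - 5*v + 4) = v*(v - 4)^2*(v - 2)*(v - 1)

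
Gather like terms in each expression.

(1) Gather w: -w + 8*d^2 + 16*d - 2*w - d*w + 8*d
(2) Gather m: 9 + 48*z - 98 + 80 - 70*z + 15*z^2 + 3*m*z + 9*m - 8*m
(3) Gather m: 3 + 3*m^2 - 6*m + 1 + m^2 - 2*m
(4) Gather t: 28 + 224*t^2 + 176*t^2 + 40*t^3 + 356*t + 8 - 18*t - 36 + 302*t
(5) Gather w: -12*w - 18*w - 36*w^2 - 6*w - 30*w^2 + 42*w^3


(1) = 8*d^2 + 24*d + w*(-d - 3)
(2) = m*(3*z + 1) + 15*z^2 - 22*z - 9
(3) = 4*m^2 - 8*m + 4
(4) = 40*t^3 + 400*t^2 + 640*t
(5) = 42*w^3 - 66*w^2 - 36*w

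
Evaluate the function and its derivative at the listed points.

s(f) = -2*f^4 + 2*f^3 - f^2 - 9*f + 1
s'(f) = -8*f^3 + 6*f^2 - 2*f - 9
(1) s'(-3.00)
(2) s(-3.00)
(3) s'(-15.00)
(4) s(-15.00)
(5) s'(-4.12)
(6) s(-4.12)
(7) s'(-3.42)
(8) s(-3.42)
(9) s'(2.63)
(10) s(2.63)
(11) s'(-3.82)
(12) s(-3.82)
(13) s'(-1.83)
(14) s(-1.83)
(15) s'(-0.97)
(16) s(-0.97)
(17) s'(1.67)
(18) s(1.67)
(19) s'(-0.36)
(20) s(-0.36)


(1) = 267.00
(2) = -197.00
(3) = 28371.00
(4) = -108089.00
(5) = 660.56
(6) = -695.02
(7) = 388.03
(8) = -333.53
(9) = -118.29
(10) = -88.89
(11) = 532.14
(12) = -516.57
(13) = 63.78
(14) = -20.57
(15) = 5.89
(16) = 5.19
(17) = -32.87
(18) = -23.06
(19) = -7.13
(20) = 3.98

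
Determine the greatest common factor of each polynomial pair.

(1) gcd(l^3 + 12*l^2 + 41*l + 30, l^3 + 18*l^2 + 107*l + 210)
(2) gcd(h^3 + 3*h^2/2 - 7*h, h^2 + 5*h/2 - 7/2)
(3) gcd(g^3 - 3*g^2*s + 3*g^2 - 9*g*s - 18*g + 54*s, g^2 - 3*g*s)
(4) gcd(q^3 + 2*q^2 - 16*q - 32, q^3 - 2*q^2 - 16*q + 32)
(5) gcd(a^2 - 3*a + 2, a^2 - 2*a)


(1) = gcd((l + 1)*(l + 5)*(l + 6), (l + 5)*(l + 6)*(l + 7)) = l^2 + 11*l + 30
(2) = h + 7/2
(3) = -g + 3*s
(4) = q^2 - 16
(5) = a - 2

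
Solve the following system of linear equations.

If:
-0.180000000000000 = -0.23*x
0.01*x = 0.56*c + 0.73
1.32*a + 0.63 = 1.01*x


Then:
a = 0.12
c = -1.29
x = 0.78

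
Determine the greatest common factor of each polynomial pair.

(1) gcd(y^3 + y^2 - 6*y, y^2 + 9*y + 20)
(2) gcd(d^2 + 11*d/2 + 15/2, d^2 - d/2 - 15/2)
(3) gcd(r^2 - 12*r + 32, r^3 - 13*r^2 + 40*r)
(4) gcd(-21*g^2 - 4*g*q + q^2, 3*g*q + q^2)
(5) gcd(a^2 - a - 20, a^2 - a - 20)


(1) = gcd(y*(y - 2)*(y + 3), (y + 4)*(y + 5)) = 1
(2) = d + 5/2
(3) = r - 8
(4) = gcd((-7*g + q)*(3*g + q), q*(3*g + q)) = 3*g + q
(5) = gcd((a - 5)*(a + 4), (a - 5)*(a + 4)) = a^2 - a - 20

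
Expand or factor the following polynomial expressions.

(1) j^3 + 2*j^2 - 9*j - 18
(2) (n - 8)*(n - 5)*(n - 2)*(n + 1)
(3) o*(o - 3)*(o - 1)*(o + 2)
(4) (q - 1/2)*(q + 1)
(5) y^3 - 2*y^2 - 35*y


(1) = (j - 3)*(j + 2)*(j + 3)
(2) = n^4 - 14*n^3 + 51*n^2 - 14*n - 80
(3) = o^4 - 2*o^3 - 5*o^2 + 6*o
(4) = q^2 + q/2 - 1/2
(5) = y*(y - 7)*(y + 5)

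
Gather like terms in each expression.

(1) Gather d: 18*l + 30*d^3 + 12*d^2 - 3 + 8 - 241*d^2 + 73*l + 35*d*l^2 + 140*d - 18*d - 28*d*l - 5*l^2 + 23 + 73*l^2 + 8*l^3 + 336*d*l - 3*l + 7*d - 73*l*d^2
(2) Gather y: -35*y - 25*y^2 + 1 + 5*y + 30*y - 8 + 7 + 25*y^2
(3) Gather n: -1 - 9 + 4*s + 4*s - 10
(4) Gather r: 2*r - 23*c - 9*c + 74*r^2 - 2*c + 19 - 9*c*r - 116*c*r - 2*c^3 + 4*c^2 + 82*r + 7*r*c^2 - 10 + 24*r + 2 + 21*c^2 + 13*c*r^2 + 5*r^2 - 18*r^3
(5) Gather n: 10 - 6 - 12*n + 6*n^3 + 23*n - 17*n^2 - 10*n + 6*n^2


(1) = 30*d^3 + d^2*(-73*l - 229) + d*(35*l^2 + 308*l + 129) + 8*l^3 + 68*l^2 + 88*l + 28
(2) = 0
(3) = 8*s - 20
(4) = -2*c^3 + 25*c^2 - 34*c - 18*r^3 + r^2*(13*c + 79) + r*(7*c^2 - 125*c + 108) + 11
(5) = 6*n^3 - 11*n^2 + n + 4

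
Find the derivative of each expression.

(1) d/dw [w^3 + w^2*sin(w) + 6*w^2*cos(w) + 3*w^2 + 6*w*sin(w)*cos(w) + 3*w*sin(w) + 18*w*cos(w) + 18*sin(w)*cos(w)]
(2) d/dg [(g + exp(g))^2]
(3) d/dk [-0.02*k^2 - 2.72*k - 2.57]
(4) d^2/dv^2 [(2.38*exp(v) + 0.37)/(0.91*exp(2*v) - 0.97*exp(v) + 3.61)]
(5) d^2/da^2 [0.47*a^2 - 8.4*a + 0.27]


(1) = -6*w^2*sin(w) + w^2*cos(w) + 3*w^2 - 16*w*sin(w) + 15*w*cos(w) + 6*w*cos(2*w) + 6*w + 3*sin(w) + 3*sin(2*w) + 18*cos(w) + 18*cos(2*w)
(2) = 2*(g + exp(g))*(exp(g) + 1)
(3) = -0.04*k - 2.72
(4) = (1.970878*exp(4*v) + 3.326414*exp(3*v) - 47.891025*exp(2*v) + 3.820231*exp(v) + 32.312027)*exp(v)/(0.753571*exp(6*v) - 2.409771*exp(5*v) + 11.53698*exp(4*v) - 20.031955*exp(3*v) + 45.76758*exp(2*v) - 37.923411*exp(v) + 47.045881)
(5) = 0.940000000000000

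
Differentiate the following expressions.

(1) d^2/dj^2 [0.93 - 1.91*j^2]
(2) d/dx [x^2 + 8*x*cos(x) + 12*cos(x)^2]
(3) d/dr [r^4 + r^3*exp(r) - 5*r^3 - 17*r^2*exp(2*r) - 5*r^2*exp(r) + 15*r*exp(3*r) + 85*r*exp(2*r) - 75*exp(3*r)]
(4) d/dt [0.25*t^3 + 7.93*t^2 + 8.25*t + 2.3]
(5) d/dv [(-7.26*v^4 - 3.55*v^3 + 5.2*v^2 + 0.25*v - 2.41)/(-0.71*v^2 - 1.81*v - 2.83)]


(1) = -3.82000000000000
(2) = -8*x*sin(x) + 2*x - 12*sin(2*x) + 8*cos(x)
(3) = r^3*exp(r) + 4*r^3 - 34*r^2*exp(2*r) - 2*r^2*exp(r) - 15*r^2 + 45*r*exp(3*r) + 136*r*exp(2*r) - 10*r*exp(r) - 210*exp(3*r) + 85*exp(2*r)
(4) = 0.75*t^2 + 15.86*t + 8.25
(5) = (10.3092*v^5 + 41.9423*v^4 + 95.0342*v^3 + 20.905*v^2 - 32.8542*v - 5.0696)/(0.5041*v^4 + 2.5702*v^3 + 7.2947*v^2 + 10.2446*v + 8.0089)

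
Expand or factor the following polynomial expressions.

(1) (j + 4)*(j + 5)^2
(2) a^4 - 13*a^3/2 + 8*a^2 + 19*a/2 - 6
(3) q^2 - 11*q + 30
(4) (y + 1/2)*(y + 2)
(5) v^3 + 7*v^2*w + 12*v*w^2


(1) = j^3 + 14*j^2 + 65*j + 100
(2) = (a - 4)*(a - 3)*(a - 1/2)*(a + 1)
(3) = (q - 6)*(q - 5)
(4) = y^2 + 5*y/2 + 1
(5) = v*(v + 3*w)*(v + 4*w)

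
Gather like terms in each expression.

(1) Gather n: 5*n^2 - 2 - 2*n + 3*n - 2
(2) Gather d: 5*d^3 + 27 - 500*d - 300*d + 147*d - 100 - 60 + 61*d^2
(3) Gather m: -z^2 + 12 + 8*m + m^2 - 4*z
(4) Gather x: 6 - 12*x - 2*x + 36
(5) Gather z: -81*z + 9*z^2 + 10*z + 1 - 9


(1) = 5*n^2 + n - 4
(2) = 5*d^3 + 61*d^2 - 653*d - 133
(3) = m^2 + 8*m - z^2 - 4*z + 12
(4) = 42 - 14*x
(5) = 9*z^2 - 71*z - 8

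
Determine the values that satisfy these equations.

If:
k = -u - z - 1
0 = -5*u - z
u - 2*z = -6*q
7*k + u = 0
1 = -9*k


Then:
No Solution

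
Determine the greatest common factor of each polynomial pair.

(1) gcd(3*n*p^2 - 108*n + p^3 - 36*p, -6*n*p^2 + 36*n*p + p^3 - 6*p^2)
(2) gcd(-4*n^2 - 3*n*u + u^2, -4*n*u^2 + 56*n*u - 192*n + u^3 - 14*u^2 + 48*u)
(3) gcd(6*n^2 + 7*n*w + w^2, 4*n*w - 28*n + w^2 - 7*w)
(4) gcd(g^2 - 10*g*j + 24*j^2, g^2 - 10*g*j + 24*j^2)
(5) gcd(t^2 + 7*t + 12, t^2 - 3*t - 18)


(1) = p - 6
(2) = gcd((-4*n + u)*(n + u), (-4*n + u)*(u - 8)*(u - 6)) = -4*n + u
(3) = gcd((n + w)*(6*n + w), (4*n + w)*(w - 7)) = 1
(4) = gcd((g - 6*j)*(g - 4*j), (g - 6*j)*(g - 4*j)) = g^2 - 10*g*j + 24*j^2
(5) = gcd((t + 3)*(t + 4), (t - 6)*(t + 3)) = t + 3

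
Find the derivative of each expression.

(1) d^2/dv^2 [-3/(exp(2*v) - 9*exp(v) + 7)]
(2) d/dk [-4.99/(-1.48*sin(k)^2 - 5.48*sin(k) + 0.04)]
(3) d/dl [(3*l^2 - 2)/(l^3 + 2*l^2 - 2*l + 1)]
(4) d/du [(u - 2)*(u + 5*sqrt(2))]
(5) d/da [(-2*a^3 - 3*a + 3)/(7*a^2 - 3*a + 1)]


(1) = 3*(-2*(2*exp(v) - 9)^2*exp(v) + (4*exp(v) - 9)*(exp(2*v) - 9*exp(v) + 7))*exp(v)/(exp(2*v) - 9*exp(v) + 7)^3
(2) = -(14.7704*sin(k) + 27.3452)*cos(k)/(1.48*sin(k)^2 + 5.48*sin(k) - 0.04)^2
(3) = (-3*l^4 + 14*l - 4)/(l^6 + 4*l^5 - 6*l^3 + 8*l^2 - 4*l + 1)
(4) = 2*u - 2 + 5*sqrt(2)
(5) = (-14*a^4 + 12*a^3 + 15*a^2 - 42*a + 6)/(49*a^4 - 42*a^3 + 23*a^2 - 6*a + 1)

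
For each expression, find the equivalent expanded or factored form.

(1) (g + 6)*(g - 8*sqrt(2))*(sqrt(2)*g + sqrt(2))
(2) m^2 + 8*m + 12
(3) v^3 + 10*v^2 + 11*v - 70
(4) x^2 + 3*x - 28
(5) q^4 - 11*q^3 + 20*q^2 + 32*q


(1) = sqrt(2)*g^3 - 16*g^2 + 7*sqrt(2)*g^2 - 112*g + 6*sqrt(2)*g - 96
(2) = (m + 2)*(m + 6)
(3) = (v - 2)*(v + 5)*(v + 7)
(4) = (x - 4)*(x + 7)
(5) = q*(q - 8)*(q - 4)*(q + 1)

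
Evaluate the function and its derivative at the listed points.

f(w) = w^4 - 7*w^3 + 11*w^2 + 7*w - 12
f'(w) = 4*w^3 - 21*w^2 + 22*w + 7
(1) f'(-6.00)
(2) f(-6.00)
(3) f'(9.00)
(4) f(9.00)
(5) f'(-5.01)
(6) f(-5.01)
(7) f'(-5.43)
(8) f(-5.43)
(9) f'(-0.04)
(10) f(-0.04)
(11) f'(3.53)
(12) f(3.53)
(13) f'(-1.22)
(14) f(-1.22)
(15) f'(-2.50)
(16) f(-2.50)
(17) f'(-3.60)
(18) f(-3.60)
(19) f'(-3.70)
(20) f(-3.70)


(1) = -1745.00
(2) = 3150.00
(3) = 1420.00
(4) = 2400.00
(5) = -1133.33
(6) = 1739.31
(7) = -1372.05
(8) = 2264.40
(9) = 6.09
(10) = -12.26
(11) = -1.07
(12) = -2.85
(13) = -58.36
(14) = 10.76
(15) = -241.75
(16) = 187.69
(17) = -530.98
(18) = 599.91
(19) = -564.50
(20) = 654.68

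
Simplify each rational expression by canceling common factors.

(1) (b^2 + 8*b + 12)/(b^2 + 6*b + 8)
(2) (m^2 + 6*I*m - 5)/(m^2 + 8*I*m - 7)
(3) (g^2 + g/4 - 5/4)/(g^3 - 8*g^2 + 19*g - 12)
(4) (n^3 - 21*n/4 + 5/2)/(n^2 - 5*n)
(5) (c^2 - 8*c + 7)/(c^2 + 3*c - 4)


(1) = (b + 6)/(b + 4)
(2) = (m + 5*I)/(m + 7*I)
(3) = (4*g + 5)/(4*g^2 - 28*g + 48)
(4) = (4*n^3 - 21*n + 10)/(4*n^2 - 20*n)
(5) = (c - 7)/(c + 4)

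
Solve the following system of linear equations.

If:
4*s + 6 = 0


Then:
s = -3/2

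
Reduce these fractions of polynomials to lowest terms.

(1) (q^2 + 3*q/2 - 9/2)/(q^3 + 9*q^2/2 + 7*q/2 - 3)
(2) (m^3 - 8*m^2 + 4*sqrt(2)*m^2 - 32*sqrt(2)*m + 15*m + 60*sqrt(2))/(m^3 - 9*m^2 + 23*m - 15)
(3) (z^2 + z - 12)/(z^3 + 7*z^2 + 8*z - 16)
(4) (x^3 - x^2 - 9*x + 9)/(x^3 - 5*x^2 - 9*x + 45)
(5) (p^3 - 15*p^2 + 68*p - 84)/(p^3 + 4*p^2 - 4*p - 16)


(1) = (2*q - 3)/(2*q^2 + 3*q - 2)
(2) = (m + 4*sqrt(2))/(m - 1)
(3) = (z - 3)/(z^2 + 3*z - 4)
(4) = (x - 1)/(x - 5)
(5) = (p^2 - 13*p + 42)/(p^2 + 6*p + 8)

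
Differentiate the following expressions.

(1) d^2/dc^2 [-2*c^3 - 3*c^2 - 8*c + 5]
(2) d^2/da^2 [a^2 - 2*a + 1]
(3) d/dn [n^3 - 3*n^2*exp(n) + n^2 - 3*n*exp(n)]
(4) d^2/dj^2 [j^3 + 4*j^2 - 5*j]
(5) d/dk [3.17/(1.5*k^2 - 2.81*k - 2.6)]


(1) = -12*c - 6
(2) = 2
(3) = -3*n^2*exp(n) + 3*n^2 - 9*n*exp(n) + 2*n - 3*exp(n)
(4) = 6*j + 8
(5) = (8.9077 - 9.51*k)/(-1.5*k^2 + 2.81*k + 2.6)^2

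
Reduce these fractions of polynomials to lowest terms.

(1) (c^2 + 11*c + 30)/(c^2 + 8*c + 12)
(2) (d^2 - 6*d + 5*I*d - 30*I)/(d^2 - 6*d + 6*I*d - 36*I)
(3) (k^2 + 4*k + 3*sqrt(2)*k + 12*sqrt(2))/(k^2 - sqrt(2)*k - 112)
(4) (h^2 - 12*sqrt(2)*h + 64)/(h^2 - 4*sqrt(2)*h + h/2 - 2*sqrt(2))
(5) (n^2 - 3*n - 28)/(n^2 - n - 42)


(1) = (c + 5)/(c + 2)
(2) = (d + 5*I)/(d + 6*I)
(3) = (k^2 + k*(4 + 3*sqrt(2)) + 12*sqrt(2))/(k^2 - sqrt(2)*k - 112)
(4) = (2*h - 16*sqrt(2))/(2*h + 1)
(5) = (n + 4)/(n + 6)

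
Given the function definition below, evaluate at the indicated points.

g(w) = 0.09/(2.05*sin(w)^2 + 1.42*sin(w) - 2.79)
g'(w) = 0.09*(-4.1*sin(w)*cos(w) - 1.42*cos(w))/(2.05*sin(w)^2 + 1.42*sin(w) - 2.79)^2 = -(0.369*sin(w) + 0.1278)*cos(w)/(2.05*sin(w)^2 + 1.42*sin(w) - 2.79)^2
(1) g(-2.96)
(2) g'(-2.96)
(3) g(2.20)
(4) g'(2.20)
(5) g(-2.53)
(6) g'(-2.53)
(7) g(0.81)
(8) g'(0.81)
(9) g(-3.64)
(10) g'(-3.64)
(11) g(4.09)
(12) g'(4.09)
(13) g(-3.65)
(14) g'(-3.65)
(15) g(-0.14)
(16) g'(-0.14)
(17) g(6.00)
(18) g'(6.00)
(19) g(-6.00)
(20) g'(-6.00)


(1) = -0.03
(2) = 0.01
(3) = -0.30
(4) = 2.75
(5) = -0.03
(6) = -0.01
(7) = -0.13
(8) = -0.58
(9) = -0.05
(10) = 0.10
(11) = -0.03
(12) = -0.01
(13) = -0.06
(14) = 0.10
(15) = -0.03
(16) = -0.01
(17) = -0.03
(18) = -0.00
(19) = -0.04
(20) = -0.04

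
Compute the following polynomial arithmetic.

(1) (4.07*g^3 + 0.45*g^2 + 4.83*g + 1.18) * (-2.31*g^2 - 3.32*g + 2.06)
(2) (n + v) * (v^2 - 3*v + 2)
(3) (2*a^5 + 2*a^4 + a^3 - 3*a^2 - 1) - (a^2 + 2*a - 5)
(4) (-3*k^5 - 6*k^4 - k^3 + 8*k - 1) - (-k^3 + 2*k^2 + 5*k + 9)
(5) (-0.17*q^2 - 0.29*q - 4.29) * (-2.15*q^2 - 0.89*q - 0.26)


(1) = -9.4017*g^5 - 14.5519*g^4 - 4.2671*g^3 - 17.8344*g^2 + 6.0322*g + 2.4308
(2) = n*v^2 - 3*n*v + 2*n + v^3 - 3*v^2 + 2*v
(3) = 2*a^5 + 2*a^4 + a^3 - 4*a^2 - 2*a + 4
(4) = -3*k^5 - 6*k^4 - 2*k^2 + 3*k - 10
(5) = 0.3655*q^4 + 0.7748*q^3 + 9.5258*q^2 + 3.8935*q + 1.1154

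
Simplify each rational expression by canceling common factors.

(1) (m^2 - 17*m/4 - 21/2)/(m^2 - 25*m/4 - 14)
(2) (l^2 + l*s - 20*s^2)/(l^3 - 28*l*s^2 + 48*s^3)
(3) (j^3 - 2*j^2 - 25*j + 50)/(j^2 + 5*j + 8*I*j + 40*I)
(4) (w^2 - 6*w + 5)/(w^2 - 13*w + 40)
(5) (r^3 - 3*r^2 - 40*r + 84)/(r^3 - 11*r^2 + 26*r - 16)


(1) = (m - 6)/(m - 8)
(2) = (-l - 5*s)/(-l^2 - 4*l*s + 12*s^2)
(3) = (j^2 - 7*j + 10)/(j + 8*I)
(4) = (w - 1)/(w - 8)
(5) = (r^2 - r - 42)/(r^2 - 9*r + 8)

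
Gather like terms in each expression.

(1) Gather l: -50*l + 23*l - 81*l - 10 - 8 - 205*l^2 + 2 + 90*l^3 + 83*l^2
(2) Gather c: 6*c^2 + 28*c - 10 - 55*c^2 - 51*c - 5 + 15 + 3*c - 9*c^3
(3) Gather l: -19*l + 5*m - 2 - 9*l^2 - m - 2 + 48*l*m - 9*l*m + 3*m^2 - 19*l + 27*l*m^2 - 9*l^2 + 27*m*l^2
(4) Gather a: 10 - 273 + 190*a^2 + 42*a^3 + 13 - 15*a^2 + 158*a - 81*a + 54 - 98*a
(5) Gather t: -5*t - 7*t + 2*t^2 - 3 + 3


(1) = 90*l^3 - 122*l^2 - 108*l - 16
(2) = -9*c^3 - 49*c^2 - 20*c
(3) = l^2*(27*m - 18) + l*(27*m^2 + 39*m - 38) + 3*m^2 + 4*m - 4
(4) = 42*a^3 + 175*a^2 - 21*a - 196
(5) = 2*t^2 - 12*t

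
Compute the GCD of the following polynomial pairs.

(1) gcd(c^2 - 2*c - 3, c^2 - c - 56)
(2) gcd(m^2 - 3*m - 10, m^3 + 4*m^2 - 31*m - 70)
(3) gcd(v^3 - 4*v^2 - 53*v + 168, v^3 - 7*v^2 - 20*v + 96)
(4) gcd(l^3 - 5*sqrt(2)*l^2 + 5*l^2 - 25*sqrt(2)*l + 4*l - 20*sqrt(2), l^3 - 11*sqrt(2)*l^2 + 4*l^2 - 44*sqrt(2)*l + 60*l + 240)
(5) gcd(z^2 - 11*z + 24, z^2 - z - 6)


(1) = gcd((c - 3)*(c + 1), (c - 8)*(c + 7)) = 1
(2) = m^2 - 3*m - 10
(3) = v^2 - 11*v + 24
(4) = gcd((l + 1)*(l + 4)*(l - 5*sqrt(2)), (l + 4)*(l - 6*sqrt(2))*(l - 5*sqrt(2))) = l^2 + l*(4 - 5*sqrt(2)) - 20*sqrt(2)
(5) = z - 3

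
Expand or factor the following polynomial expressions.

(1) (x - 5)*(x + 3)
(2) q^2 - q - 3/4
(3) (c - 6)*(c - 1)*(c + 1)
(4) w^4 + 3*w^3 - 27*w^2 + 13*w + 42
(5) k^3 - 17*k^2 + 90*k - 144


(1) = x^2 - 2*x - 15
(2) = (q - 3/2)*(q + 1/2)
(3) = c^3 - 6*c^2 - c + 6
(4) = (w - 3)*(w - 2)*(w + 1)*(w + 7)
(5) = (k - 8)*(k - 6)*(k - 3)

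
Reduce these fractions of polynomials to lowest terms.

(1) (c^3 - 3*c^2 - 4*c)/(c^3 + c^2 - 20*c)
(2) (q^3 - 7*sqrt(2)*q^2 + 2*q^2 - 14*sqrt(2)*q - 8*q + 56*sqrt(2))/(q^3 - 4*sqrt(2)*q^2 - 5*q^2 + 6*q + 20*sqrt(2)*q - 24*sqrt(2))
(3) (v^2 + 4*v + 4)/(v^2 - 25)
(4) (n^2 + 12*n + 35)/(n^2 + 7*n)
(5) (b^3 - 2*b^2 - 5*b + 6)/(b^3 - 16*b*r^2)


(1) = (c + 1)/(c + 5)
(2) = (q^2 + q*(4 - 7*sqrt(2)) - 28*sqrt(2))/(q^2 + q*(-4*sqrt(2) - 3) + 12*sqrt(2))
(3) = (v^2 + 4*v + 4)/(v^2 - 25)
(4) = (n + 5)/n
(5) = (-b^3 + 2*b^2 + 5*b - 6)/(-b^3 + 16*b*r^2)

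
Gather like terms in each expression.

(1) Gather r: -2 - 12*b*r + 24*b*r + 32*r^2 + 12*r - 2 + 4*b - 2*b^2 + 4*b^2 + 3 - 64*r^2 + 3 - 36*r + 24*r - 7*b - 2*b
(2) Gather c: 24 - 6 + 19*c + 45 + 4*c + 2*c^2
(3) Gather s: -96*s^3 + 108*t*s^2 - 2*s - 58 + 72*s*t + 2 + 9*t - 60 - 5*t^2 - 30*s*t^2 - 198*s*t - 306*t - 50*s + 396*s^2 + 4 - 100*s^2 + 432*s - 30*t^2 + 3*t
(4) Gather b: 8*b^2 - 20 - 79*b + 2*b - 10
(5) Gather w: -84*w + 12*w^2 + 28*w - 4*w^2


(1) = 2*b^2 + 12*b*r - 5*b - 32*r^2 + 2
(2) = 2*c^2 + 23*c + 63
(3) = -96*s^3 + s^2*(108*t + 296) + s*(-30*t^2 - 126*t + 380) - 35*t^2 - 294*t - 112
(4) = 8*b^2 - 77*b - 30
(5) = 8*w^2 - 56*w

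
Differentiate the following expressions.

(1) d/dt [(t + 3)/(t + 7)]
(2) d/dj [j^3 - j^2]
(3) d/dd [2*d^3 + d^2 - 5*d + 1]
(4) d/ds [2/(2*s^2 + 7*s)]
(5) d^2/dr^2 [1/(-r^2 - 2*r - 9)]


(1) = 4/(t + 7)^2
(2) = j*(3*j - 2)
(3) = 6*d^2 + 2*d - 5
(4) = 2*(-4*s - 7)/(s^2*(2*s + 7)^2)
(5) = 2*(r^2 + 2*r - 4*(r + 1)^2 + 9)/(r^2 + 2*r + 9)^3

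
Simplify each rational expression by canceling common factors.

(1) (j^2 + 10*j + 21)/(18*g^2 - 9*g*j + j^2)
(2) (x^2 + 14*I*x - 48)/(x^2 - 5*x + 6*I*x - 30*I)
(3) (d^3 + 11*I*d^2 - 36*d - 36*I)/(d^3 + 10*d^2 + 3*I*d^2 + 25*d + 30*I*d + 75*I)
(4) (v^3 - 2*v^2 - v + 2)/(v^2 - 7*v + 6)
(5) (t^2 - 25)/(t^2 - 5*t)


(1) = (j^2 + 10*j + 21)/(18*g^2 - 9*g*j + j^2)
(2) = (x + 8*I)/(x - 5)
(3) = (d^2 + 8*I*d - 12)/(d^2 + 10*d + 25)
(4) = (v^2 - v - 2)/(v - 6)
(5) = (t + 5)/t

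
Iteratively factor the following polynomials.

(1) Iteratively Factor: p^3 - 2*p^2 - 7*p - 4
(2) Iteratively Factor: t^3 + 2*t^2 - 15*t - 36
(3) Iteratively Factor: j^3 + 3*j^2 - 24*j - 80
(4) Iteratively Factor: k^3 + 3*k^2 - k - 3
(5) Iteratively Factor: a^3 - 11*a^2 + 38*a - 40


(1) = (p + 1)*(p^2 - 3*p - 4) = (p + 1)^2*(p - 4)
(2) = (t + 3)*(t^2 - t - 12) = (t + 3)^2*(t - 4)
(3) = (j + 4)*(j^2 - j - 20) = (j + 4)^2*(j - 5)
(4) = (k + 3)*(k^2 - 1) = (k + 1)*(k + 3)*(k - 1)
(5) = (a - 2)*(a^2 - 9*a + 20) = (a - 5)*(a - 2)*(a - 4)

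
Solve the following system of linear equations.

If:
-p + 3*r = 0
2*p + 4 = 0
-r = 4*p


Then:
No Solution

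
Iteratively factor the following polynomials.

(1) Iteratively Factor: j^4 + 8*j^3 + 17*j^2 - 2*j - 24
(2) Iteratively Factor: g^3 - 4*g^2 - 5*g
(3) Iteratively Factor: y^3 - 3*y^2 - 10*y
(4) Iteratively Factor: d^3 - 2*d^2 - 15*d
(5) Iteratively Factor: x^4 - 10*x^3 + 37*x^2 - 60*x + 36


(1) = (j - 1)*(j^3 + 9*j^2 + 26*j + 24) = (j - 1)*(j + 3)*(j^2 + 6*j + 8) = (j - 1)*(j + 2)*(j + 3)*(j + 4)
(2) = (g - 5)*(g^2 + g) = (g - 5)*(g + 1)*(g)
(3) = (y + 2)*(y^2 - 5*y) = y*(y + 2)*(y - 5)
(4) = (d)*(d^2 - 2*d - 15) = d*(d + 3)*(d - 5)
(5) = (x - 2)*(x^3 - 8*x^2 + 21*x - 18) = (x - 2)^2*(x^2 - 6*x + 9) = (x - 3)*(x - 2)^2*(x - 3)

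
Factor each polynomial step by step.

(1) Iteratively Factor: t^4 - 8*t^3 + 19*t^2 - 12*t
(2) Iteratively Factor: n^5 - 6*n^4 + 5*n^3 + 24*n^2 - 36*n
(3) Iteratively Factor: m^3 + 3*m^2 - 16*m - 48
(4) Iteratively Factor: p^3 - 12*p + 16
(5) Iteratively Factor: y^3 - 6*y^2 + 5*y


(1) = (t)*(t^3 - 8*t^2 + 19*t - 12) = t*(t - 4)*(t^2 - 4*t + 3) = t*(t - 4)*(t - 3)*(t - 1)
(2) = (n - 3)*(n^4 - 3*n^3 - 4*n^2 + 12*n) = (n - 3)^2*(n^3 - 4*n) = (n - 3)^2*(n - 2)*(n^2 + 2*n) = n*(n - 3)^2*(n - 2)*(n + 2)
(3) = (m - 4)*(m^2 + 7*m + 12) = (m - 4)*(m + 4)*(m + 3)
(4) = (p + 4)*(p^2 - 4*p + 4) = (p - 2)*(p + 4)*(p - 2)
(5) = (y - 1)*(y^2 - 5*y) = (y - 5)*(y - 1)*(y)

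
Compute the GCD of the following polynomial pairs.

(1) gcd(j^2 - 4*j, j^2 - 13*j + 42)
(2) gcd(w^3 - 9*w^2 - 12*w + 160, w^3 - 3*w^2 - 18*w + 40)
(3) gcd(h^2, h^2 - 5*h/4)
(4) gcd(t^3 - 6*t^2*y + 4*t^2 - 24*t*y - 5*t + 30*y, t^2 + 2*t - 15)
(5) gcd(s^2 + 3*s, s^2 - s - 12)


(1) = gcd(j*(j - 4), (j - 7)*(j - 6)) = 1
(2) = gcd((w - 8)*(w - 5)*(w + 4), (w - 5)*(w - 2)*(w + 4)) = w^2 - w - 20
(3) = gcd(h^2, h*(h - 5/4)) = h
(4) = gcd((t - 1)*(t + 5)*(t - 6*y), (t - 3)*(t + 5)) = t + 5
(5) = gcd(s*(s + 3), (s - 4)*(s + 3)) = s + 3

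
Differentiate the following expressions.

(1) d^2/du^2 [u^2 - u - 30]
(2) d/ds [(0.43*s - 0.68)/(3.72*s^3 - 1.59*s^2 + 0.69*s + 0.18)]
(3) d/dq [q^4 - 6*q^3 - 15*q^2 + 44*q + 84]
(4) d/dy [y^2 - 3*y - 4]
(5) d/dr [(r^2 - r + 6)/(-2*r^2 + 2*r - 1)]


(1) = 2
(2) = (-3.1992*s^3 + 8.2725*s^2 - 2.1624*s + 0.5466)/(13.8384*s^6 - 11.8296*s^5 + 7.6617*s^4 - 0.855*s^3 - 0.0963*s^2 + 0.2484*s + 0.0324)
(3) = 4*q^3 - 18*q^2 - 30*q + 44
(4) = 2*y - 3
(5) = 11*(2*r - 1)/(4*r^4 - 8*r^3 + 8*r^2 - 4*r + 1)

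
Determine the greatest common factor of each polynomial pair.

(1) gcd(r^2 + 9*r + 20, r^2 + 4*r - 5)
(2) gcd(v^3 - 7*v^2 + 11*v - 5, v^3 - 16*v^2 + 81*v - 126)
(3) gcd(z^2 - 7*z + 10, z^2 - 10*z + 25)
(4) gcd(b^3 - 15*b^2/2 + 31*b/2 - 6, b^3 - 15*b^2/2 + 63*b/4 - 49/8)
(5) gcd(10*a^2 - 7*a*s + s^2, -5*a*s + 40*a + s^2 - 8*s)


(1) = r + 5
(2) = 1
(3) = z - 5
(4) = gcd((b - 4)*(b - 3)*(b - 1/2), (b - 7/2)^2*(b - 1/2)) = b - 1/2
(5) = gcd((-5*a + s)*(-2*a + s), (-5*a + s)*(s - 8)) = -5*a + s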